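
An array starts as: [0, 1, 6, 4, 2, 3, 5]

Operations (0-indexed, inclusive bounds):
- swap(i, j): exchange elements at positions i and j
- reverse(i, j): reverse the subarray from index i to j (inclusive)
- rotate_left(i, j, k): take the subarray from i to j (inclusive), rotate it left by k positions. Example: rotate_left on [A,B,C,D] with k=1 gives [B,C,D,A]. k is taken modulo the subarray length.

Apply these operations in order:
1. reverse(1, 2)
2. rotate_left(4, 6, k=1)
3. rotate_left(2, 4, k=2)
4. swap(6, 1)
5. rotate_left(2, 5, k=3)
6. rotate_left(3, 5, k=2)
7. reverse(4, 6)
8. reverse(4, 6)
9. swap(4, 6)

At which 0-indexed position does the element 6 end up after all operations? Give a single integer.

Answer: 4

Derivation:
After 1 (reverse(1, 2)): [0, 6, 1, 4, 2, 3, 5]
After 2 (rotate_left(4, 6, k=1)): [0, 6, 1, 4, 3, 5, 2]
After 3 (rotate_left(2, 4, k=2)): [0, 6, 3, 1, 4, 5, 2]
After 4 (swap(6, 1)): [0, 2, 3, 1, 4, 5, 6]
After 5 (rotate_left(2, 5, k=3)): [0, 2, 5, 3, 1, 4, 6]
After 6 (rotate_left(3, 5, k=2)): [0, 2, 5, 4, 3, 1, 6]
After 7 (reverse(4, 6)): [0, 2, 5, 4, 6, 1, 3]
After 8 (reverse(4, 6)): [0, 2, 5, 4, 3, 1, 6]
After 9 (swap(4, 6)): [0, 2, 5, 4, 6, 1, 3]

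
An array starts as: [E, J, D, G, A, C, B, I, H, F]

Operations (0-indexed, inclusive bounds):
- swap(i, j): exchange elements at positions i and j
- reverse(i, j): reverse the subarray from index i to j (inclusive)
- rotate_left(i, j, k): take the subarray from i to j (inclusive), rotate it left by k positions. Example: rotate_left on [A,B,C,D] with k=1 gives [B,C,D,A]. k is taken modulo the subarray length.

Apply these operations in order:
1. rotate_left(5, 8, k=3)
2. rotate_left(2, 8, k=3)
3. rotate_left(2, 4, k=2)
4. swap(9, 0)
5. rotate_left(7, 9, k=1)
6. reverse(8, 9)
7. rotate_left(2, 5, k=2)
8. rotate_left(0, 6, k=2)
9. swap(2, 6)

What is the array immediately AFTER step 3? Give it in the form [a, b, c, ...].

After 1 (rotate_left(5, 8, k=3)): [E, J, D, G, A, H, C, B, I, F]
After 2 (rotate_left(2, 8, k=3)): [E, J, H, C, B, I, D, G, A, F]
After 3 (rotate_left(2, 4, k=2)): [E, J, B, H, C, I, D, G, A, F]

Answer: [E, J, B, H, C, I, D, G, A, F]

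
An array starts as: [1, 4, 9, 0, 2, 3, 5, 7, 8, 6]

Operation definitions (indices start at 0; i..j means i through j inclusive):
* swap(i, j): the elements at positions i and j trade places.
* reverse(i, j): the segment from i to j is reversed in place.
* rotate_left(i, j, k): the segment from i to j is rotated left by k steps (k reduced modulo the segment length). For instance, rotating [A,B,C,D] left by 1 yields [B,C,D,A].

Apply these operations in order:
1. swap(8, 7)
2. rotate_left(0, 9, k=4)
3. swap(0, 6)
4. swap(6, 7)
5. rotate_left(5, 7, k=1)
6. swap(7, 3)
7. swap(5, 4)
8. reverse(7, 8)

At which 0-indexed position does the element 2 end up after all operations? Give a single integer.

After 1 (swap(8, 7)): [1, 4, 9, 0, 2, 3, 5, 8, 7, 6]
After 2 (rotate_left(0, 9, k=4)): [2, 3, 5, 8, 7, 6, 1, 4, 9, 0]
After 3 (swap(0, 6)): [1, 3, 5, 8, 7, 6, 2, 4, 9, 0]
After 4 (swap(6, 7)): [1, 3, 5, 8, 7, 6, 4, 2, 9, 0]
After 5 (rotate_left(5, 7, k=1)): [1, 3, 5, 8, 7, 4, 2, 6, 9, 0]
After 6 (swap(7, 3)): [1, 3, 5, 6, 7, 4, 2, 8, 9, 0]
After 7 (swap(5, 4)): [1, 3, 5, 6, 4, 7, 2, 8, 9, 0]
After 8 (reverse(7, 8)): [1, 3, 5, 6, 4, 7, 2, 9, 8, 0]

Answer: 6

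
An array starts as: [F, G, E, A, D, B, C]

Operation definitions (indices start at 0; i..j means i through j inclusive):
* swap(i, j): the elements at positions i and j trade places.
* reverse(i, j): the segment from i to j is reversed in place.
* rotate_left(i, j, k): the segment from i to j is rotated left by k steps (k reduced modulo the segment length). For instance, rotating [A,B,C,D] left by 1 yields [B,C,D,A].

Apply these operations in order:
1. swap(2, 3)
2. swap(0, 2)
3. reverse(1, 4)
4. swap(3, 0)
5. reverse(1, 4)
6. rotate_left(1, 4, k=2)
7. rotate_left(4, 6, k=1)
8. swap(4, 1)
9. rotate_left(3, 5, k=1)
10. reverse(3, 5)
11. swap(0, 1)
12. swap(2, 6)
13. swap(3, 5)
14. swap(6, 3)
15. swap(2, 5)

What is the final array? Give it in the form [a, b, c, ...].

Answer: [B, F, G, D, C, A, E]

Derivation:
After 1 (swap(2, 3)): [F, G, A, E, D, B, C]
After 2 (swap(0, 2)): [A, G, F, E, D, B, C]
After 3 (reverse(1, 4)): [A, D, E, F, G, B, C]
After 4 (swap(3, 0)): [F, D, E, A, G, B, C]
After 5 (reverse(1, 4)): [F, G, A, E, D, B, C]
After 6 (rotate_left(1, 4, k=2)): [F, E, D, G, A, B, C]
After 7 (rotate_left(4, 6, k=1)): [F, E, D, G, B, C, A]
After 8 (swap(4, 1)): [F, B, D, G, E, C, A]
After 9 (rotate_left(3, 5, k=1)): [F, B, D, E, C, G, A]
After 10 (reverse(3, 5)): [F, B, D, G, C, E, A]
After 11 (swap(0, 1)): [B, F, D, G, C, E, A]
After 12 (swap(2, 6)): [B, F, A, G, C, E, D]
After 13 (swap(3, 5)): [B, F, A, E, C, G, D]
After 14 (swap(6, 3)): [B, F, A, D, C, G, E]
After 15 (swap(2, 5)): [B, F, G, D, C, A, E]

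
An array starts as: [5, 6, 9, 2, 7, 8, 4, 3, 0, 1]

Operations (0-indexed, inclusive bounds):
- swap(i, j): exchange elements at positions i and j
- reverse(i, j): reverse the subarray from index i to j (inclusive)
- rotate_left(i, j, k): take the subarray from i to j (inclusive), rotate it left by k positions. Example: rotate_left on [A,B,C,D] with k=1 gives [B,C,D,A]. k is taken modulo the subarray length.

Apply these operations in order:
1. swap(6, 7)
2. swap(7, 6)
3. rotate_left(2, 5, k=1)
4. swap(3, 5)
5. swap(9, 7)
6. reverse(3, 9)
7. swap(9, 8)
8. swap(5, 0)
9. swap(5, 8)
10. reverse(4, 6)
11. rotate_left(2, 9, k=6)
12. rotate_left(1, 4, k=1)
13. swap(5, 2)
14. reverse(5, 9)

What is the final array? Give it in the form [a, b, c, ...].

Answer: [1, 5, 3, 2, 6, 7, 0, 9, 4, 8]

Derivation:
After 1 (swap(6, 7)): [5, 6, 9, 2, 7, 8, 3, 4, 0, 1]
After 2 (swap(7, 6)): [5, 6, 9, 2, 7, 8, 4, 3, 0, 1]
After 3 (rotate_left(2, 5, k=1)): [5, 6, 2, 7, 8, 9, 4, 3, 0, 1]
After 4 (swap(3, 5)): [5, 6, 2, 9, 8, 7, 4, 3, 0, 1]
After 5 (swap(9, 7)): [5, 6, 2, 9, 8, 7, 4, 1, 0, 3]
After 6 (reverse(3, 9)): [5, 6, 2, 3, 0, 1, 4, 7, 8, 9]
After 7 (swap(9, 8)): [5, 6, 2, 3, 0, 1, 4, 7, 9, 8]
After 8 (swap(5, 0)): [1, 6, 2, 3, 0, 5, 4, 7, 9, 8]
After 9 (swap(5, 8)): [1, 6, 2, 3, 0, 9, 4, 7, 5, 8]
After 10 (reverse(4, 6)): [1, 6, 2, 3, 4, 9, 0, 7, 5, 8]
After 11 (rotate_left(2, 9, k=6)): [1, 6, 5, 8, 2, 3, 4, 9, 0, 7]
After 12 (rotate_left(1, 4, k=1)): [1, 5, 8, 2, 6, 3, 4, 9, 0, 7]
After 13 (swap(5, 2)): [1, 5, 3, 2, 6, 8, 4, 9, 0, 7]
After 14 (reverse(5, 9)): [1, 5, 3, 2, 6, 7, 0, 9, 4, 8]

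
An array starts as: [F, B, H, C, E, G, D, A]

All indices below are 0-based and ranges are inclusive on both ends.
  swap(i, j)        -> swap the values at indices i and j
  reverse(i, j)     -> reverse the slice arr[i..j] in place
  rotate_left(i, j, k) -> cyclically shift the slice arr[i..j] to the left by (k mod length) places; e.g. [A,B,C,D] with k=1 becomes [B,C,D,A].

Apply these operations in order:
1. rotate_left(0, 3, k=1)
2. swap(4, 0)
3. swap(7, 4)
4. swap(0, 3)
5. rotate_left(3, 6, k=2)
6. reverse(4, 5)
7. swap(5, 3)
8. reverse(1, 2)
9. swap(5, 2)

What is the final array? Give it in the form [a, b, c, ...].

After 1 (rotate_left(0, 3, k=1)): [B, H, C, F, E, G, D, A]
After 2 (swap(4, 0)): [E, H, C, F, B, G, D, A]
After 3 (swap(7, 4)): [E, H, C, F, A, G, D, B]
After 4 (swap(0, 3)): [F, H, C, E, A, G, D, B]
After 5 (rotate_left(3, 6, k=2)): [F, H, C, G, D, E, A, B]
After 6 (reverse(4, 5)): [F, H, C, G, E, D, A, B]
After 7 (swap(5, 3)): [F, H, C, D, E, G, A, B]
After 8 (reverse(1, 2)): [F, C, H, D, E, G, A, B]
After 9 (swap(5, 2)): [F, C, G, D, E, H, A, B]

Answer: [F, C, G, D, E, H, A, B]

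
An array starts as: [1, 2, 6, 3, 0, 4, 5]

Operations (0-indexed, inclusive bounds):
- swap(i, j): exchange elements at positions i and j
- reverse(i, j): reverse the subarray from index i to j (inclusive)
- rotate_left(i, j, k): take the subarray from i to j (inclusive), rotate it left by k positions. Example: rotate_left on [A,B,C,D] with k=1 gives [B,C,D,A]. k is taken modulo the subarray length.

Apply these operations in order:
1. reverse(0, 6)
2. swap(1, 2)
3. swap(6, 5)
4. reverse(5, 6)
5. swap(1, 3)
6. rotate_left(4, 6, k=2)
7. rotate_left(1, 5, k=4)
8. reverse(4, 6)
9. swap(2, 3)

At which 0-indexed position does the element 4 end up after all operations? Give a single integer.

Answer: 2

Derivation:
After 1 (reverse(0, 6)): [5, 4, 0, 3, 6, 2, 1]
After 2 (swap(1, 2)): [5, 0, 4, 3, 6, 2, 1]
After 3 (swap(6, 5)): [5, 0, 4, 3, 6, 1, 2]
After 4 (reverse(5, 6)): [5, 0, 4, 3, 6, 2, 1]
After 5 (swap(1, 3)): [5, 3, 4, 0, 6, 2, 1]
After 6 (rotate_left(4, 6, k=2)): [5, 3, 4, 0, 1, 6, 2]
After 7 (rotate_left(1, 5, k=4)): [5, 6, 3, 4, 0, 1, 2]
After 8 (reverse(4, 6)): [5, 6, 3, 4, 2, 1, 0]
After 9 (swap(2, 3)): [5, 6, 4, 3, 2, 1, 0]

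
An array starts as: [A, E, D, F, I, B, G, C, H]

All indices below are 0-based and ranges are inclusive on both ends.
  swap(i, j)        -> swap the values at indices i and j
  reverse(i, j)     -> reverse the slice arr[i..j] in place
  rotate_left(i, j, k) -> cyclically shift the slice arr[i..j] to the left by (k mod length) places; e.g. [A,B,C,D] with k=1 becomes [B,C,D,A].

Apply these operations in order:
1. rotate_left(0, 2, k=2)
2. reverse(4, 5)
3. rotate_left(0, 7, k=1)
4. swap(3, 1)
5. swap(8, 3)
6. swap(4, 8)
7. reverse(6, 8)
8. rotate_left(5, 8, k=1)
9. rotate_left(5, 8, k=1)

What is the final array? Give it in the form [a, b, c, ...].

After 1 (rotate_left(0, 2, k=2)): [D, A, E, F, I, B, G, C, H]
After 2 (reverse(4, 5)): [D, A, E, F, B, I, G, C, H]
After 3 (rotate_left(0, 7, k=1)): [A, E, F, B, I, G, C, D, H]
After 4 (swap(3, 1)): [A, B, F, E, I, G, C, D, H]
After 5 (swap(8, 3)): [A, B, F, H, I, G, C, D, E]
After 6 (swap(4, 8)): [A, B, F, H, E, G, C, D, I]
After 7 (reverse(6, 8)): [A, B, F, H, E, G, I, D, C]
After 8 (rotate_left(5, 8, k=1)): [A, B, F, H, E, I, D, C, G]
After 9 (rotate_left(5, 8, k=1)): [A, B, F, H, E, D, C, G, I]

Answer: [A, B, F, H, E, D, C, G, I]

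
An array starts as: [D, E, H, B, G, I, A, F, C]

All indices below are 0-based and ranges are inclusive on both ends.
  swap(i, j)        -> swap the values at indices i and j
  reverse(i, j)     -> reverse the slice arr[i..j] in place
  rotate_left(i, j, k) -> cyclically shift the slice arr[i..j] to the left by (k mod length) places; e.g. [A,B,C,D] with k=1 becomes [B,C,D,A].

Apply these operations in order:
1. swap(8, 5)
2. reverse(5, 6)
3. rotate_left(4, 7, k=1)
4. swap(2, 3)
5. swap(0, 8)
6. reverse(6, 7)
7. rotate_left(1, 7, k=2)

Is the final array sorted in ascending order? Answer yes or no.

After 1 (swap(8, 5)): [D, E, H, B, G, C, A, F, I]
After 2 (reverse(5, 6)): [D, E, H, B, G, A, C, F, I]
After 3 (rotate_left(4, 7, k=1)): [D, E, H, B, A, C, F, G, I]
After 4 (swap(2, 3)): [D, E, B, H, A, C, F, G, I]
After 5 (swap(0, 8)): [I, E, B, H, A, C, F, G, D]
After 6 (reverse(6, 7)): [I, E, B, H, A, C, G, F, D]
After 7 (rotate_left(1, 7, k=2)): [I, H, A, C, G, F, E, B, D]

Answer: no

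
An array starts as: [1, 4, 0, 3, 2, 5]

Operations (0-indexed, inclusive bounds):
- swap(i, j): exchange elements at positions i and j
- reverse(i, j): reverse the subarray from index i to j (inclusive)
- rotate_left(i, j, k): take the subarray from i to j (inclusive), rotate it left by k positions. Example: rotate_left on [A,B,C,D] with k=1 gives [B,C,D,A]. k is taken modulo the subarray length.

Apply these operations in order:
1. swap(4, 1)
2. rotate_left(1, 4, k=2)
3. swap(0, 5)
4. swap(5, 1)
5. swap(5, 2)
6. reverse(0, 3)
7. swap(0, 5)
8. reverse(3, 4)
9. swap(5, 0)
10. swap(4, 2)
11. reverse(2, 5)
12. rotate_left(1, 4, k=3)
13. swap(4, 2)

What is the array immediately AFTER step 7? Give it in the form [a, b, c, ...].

Answer: [4, 3, 1, 5, 0, 2]

Derivation:
After 1 (swap(4, 1)): [1, 2, 0, 3, 4, 5]
After 2 (rotate_left(1, 4, k=2)): [1, 3, 4, 2, 0, 5]
After 3 (swap(0, 5)): [5, 3, 4, 2, 0, 1]
After 4 (swap(5, 1)): [5, 1, 4, 2, 0, 3]
After 5 (swap(5, 2)): [5, 1, 3, 2, 0, 4]
After 6 (reverse(0, 3)): [2, 3, 1, 5, 0, 4]
After 7 (swap(0, 5)): [4, 3, 1, 5, 0, 2]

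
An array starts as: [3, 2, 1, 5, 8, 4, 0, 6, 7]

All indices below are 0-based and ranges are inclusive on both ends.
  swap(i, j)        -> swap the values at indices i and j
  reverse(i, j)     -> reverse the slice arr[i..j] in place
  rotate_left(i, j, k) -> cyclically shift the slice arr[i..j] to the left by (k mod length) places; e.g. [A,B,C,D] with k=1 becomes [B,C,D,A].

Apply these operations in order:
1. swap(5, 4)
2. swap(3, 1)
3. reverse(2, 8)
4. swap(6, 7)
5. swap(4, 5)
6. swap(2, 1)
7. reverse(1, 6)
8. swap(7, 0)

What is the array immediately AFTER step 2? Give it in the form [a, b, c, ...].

After 1 (swap(5, 4)): [3, 2, 1, 5, 4, 8, 0, 6, 7]
After 2 (swap(3, 1)): [3, 5, 1, 2, 4, 8, 0, 6, 7]

Answer: [3, 5, 1, 2, 4, 8, 0, 6, 7]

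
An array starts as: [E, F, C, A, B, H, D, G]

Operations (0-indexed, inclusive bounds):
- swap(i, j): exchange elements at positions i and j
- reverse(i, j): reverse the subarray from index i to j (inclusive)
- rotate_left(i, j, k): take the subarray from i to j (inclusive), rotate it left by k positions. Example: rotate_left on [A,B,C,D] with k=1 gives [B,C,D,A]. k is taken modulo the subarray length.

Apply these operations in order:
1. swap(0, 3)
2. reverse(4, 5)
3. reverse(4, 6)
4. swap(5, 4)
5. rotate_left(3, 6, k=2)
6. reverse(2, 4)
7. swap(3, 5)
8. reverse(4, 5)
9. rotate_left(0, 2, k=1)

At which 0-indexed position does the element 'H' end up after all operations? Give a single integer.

After 1 (swap(0, 3)): [A, F, C, E, B, H, D, G]
After 2 (reverse(4, 5)): [A, F, C, E, H, B, D, G]
After 3 (reverse(4, 6)): [A, F, C, E, D, B, H, G]
After 4 (swap(5, 4)): [A, F, C, E, B, D, H, G]
After 5 (rotate_left(3, 6, k=2)): [A, F, C, D, H, E, B, G]
After 6 (reverse(2, 4)): [A, F, H, D, C, E, B, G]
After 7 (swap(3, 5)): [A, F, H, E, C, D, B, G]
After 8 (reverse(4, 5)): [A, F, H, E, D, C, B, G]
After 9 (rotate_left(0, 2, k=1)): [F, H, A, E, D, C, B, G]

Answer: 1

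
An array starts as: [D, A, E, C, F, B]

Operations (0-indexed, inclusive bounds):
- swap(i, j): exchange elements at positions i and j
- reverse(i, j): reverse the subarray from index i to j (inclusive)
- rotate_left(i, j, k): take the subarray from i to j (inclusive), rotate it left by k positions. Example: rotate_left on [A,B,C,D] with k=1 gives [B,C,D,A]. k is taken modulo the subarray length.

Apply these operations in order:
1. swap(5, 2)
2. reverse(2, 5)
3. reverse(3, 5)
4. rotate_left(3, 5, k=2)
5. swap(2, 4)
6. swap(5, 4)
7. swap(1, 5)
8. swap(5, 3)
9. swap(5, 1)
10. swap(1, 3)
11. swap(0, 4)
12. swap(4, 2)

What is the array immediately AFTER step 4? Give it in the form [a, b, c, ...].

After 1 (swap(5, 2)): [D, A, B, C, F, E]
After 2 (reverse(2, 5)): [D, A, E, F, C, B]
After 3 (reverse(3, 5)): [D, A, E, B, C, F]
After 4 (rotate_left(3, 5, k=2)): [D, A, E, F, B, C]

Answer: [D, A, E, F, B, C]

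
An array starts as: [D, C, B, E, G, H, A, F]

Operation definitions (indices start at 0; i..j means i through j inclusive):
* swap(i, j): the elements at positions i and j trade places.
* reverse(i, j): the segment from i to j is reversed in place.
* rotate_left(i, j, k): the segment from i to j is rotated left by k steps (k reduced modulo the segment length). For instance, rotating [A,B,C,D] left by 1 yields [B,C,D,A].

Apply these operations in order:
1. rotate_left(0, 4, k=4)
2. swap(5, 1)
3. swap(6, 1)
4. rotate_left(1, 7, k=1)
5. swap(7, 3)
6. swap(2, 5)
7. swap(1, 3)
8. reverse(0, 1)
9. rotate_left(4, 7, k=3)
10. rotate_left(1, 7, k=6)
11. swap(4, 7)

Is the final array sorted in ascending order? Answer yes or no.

Answer: no

Derivation:
After 1 (rotate_left(0, 4, k=4)): [G, D, C, B, E, H, A, F]
After 2 (swap(5, 1)): [G, H, C, B, E, D, A, F]
After 3 (swap(6, 1)): [G, A, C, B, E, D, H, F]
After 4 (rotate_left(1, 7, k=1)): [G, C, B, E, D, H, F, A]
After 5 (swap(7, 3)): [G, C, B, A, D, H, F, E]
After 6 (swap(2, 5)): [G, C, H, A, D, B, F, E]
After 7 (swap(1, 3)): [G, A, H, C, D, B, F, E]
After 8 (reverse(0, 1)): [A, G, H, C, D, B, F, E]
After 9 (rotate_left(4, 7, k=3)): [A, G, H, C, E, D, B, F]
After 10 (rotate_left(1, 7, k=6)): [A, F, G, H, C, E, D, B]
After 11 (swap(4, 7)): [A, F, G, H, B, E, D, C]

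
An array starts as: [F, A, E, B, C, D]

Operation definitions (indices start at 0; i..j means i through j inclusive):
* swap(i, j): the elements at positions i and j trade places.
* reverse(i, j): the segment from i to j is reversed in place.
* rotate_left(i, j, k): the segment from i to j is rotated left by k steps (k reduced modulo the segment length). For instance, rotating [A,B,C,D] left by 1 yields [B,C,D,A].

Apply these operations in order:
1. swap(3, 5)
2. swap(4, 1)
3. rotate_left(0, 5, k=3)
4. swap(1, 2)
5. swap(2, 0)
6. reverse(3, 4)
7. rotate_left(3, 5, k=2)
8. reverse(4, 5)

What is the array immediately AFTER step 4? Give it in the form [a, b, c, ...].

Answer: [D, B, A, F, C, E]

Derivation:
After 1 (swap(3, 5)): [F, A, E, D, C, B]
After 2 (swap(4, 1)): [F, C, E, D, A, B]
After 3 (rotate_left(0, 5, k=3)): [D, A, B, F, C, E]
After 4 (swap(1, 2)): [D, B, A, F, C, E]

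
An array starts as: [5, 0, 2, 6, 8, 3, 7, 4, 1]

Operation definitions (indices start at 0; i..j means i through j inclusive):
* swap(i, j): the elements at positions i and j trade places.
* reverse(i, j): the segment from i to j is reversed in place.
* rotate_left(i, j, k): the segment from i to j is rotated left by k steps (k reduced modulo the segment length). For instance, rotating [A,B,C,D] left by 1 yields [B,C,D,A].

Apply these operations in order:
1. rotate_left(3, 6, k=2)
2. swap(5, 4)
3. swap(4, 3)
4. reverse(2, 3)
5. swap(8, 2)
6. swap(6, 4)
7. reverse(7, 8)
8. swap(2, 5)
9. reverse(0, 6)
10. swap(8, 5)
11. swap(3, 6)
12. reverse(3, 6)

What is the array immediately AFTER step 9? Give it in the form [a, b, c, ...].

After 1 (rotate_left(3, 6, k=2)): [5, 0, 2, 3, 7, 6, 8, 4, 1]
After 2 (swap(5, 4)): [5, 0, 2, 3, 6, 7, 8, 4, 1]
After 3 (swap(4, 3)): [5, 0, 2, 6, 3, 7, 8, 4, 1]
After 4 (reverse(2, 3)): [5, 0, 6, 2, 3, 7, 8, 4, 1]
After 5 (swap(8, 2)): [5, 0, 1, 2, 3, 7, 8, 4, 6]
After 6 (swap(6, 4)): [5, 0, 1, 2, 8, 7, 3, 4, 6]
After 7 (reverse(7, 8)): [5, 0, 1, 2, 8, 7, 3, 6, 4]
After 8 (swap(2, 5)): [5, 0, 7, 2, 8, 1, 3, 6, 4]
After 9 (reverse(0, 6)): [3, 1, 8, 2, 7, 0, 5, 6, 4]

Answer: [3, 1, 8, 2, 7, 0, 5, 6, 4]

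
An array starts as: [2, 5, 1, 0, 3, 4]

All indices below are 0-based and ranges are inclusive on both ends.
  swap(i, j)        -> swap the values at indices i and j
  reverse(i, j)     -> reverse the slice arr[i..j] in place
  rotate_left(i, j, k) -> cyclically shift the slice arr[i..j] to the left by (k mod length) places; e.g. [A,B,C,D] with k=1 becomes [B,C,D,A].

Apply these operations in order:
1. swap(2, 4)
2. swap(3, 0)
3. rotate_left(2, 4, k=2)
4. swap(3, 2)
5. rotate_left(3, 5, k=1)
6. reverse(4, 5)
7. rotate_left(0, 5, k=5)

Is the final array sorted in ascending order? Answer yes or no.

After 1 (swap(2, 4)): [2, 5, 3, 0, 1, 4]
After 2 (swap(3, 0)): [0, 5, 3, 2, 1, 4]
After 3 (rotate_left(2, 4, k=2)): [0, 5, 1, 3, 2, 4]
After 4 (swap(3, 2)): [0, 5, 3, 1, 2, 4]
After 5 (rotate_left(3, 5, k=1)): [0, 5, 3, 2, 4, 1]
After 6 (reverse(4, 5)): [0, 5, 3, 2, 1, 4]
After 7 (rotate_left(0, 5, k=5)): [4, 0, 5, 3, 2, 1]

Answer: no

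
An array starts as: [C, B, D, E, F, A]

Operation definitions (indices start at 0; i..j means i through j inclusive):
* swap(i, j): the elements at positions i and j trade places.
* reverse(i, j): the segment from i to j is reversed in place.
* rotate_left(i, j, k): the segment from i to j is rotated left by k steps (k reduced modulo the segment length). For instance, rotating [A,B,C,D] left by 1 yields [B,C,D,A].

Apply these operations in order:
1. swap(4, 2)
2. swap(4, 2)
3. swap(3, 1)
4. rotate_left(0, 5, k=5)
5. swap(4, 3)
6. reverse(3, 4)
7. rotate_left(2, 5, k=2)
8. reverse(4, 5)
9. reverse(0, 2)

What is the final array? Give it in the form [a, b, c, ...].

Answer: [B, C, A, F, D, E]

Derivation:
After 1 (swap(4, 2)): [C, B, F, E, D, A]
After 2 (swap(4, 2)): [C, B, D, E, F, A]
After 3 (swap(3, 1)): [C, E, D, B, F, A]
After 4 (rotate_left(0, 5, k=5)): [A, C, E, D, B, F]
After 5 (swap(4, 3)): [A, C, E, B, D, F]
After 6 (reverse(3, 4)): [A, C, E, D, B, F]
After 7 (rotate_left(2, 5, k=2)): [A, C, B, F, E, D]
After 8 (reverse(4, 5)): [A, C, B, F, D, E]
After 9 (reverse(0, 2)): [B, C, A, F, D, E]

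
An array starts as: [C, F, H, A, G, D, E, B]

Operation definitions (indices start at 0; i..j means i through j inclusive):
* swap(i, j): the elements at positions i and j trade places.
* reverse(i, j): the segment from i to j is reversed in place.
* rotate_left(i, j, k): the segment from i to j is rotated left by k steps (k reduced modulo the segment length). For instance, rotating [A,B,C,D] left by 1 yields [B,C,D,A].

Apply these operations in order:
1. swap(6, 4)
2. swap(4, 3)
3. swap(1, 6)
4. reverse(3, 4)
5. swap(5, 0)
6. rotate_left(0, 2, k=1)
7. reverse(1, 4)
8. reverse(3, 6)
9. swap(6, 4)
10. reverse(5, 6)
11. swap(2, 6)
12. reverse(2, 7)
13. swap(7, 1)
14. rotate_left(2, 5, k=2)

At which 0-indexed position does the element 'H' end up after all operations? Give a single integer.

Answer: 1

Derivation:
After 1 (swap(6, 4)): [C, F, H, A, E, D, G, B]
After 2 (swap(4, 3)): [C, F, H, E, A, D, G, B]
After 3 (swap(1, 6)): [C, G, H, E, A, D, F, B]
After 4 (reverse(3, 4)): [C, G, H, A, E, D, F, B]
After 5 (swap(5, 0)): [D, G, H, A, E, C, F, B]
After 6 (rotate_left(0, 2, k=1)): [G, H, D, A, E, C, F, B]
After 7 (reverse(1, 4)): [G, E, A, D, H, C, F, B]
After 8 (reverse(3, 6)): [G, E, A, F, C, H, D, B]
After 9 (swap(6, 4)): [G, E, A, F, D, H, C, B]
After 10 (reverse(5, 6)): [G, E, A, F, D, C, H, B]
After 11 (swap(2, 6)): [G, E, H, F, D, C, A, B]
After 12 (reverse(2, 7)): [G, E, B, A, C, D, F, H]
After 13 (swap(7, 1)): [G, H, B, A, C, D, F, E]
After 14 (rotate_left(2, 5, k=2)): [G, H, C, D, B, A, F, E]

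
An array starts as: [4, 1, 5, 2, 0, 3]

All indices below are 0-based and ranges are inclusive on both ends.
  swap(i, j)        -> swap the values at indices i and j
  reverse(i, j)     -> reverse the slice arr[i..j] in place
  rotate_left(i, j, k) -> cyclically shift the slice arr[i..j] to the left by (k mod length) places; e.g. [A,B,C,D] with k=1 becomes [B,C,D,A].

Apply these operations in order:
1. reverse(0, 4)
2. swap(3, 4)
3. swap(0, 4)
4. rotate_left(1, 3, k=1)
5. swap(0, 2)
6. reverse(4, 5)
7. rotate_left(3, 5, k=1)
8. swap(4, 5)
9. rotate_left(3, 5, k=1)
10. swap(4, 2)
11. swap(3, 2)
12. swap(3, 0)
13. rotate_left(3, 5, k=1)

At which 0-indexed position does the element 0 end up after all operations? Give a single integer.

Answer: 0

Derivation:
After 1 (reverse(0, 4)): [0, 2, 5, 1, 4, 3]
After 2 (swap(3, 4)): [0, 2, 5, 4, 1, 3]
After 3 (swap(0, 4)): [1, 2, 5, 4, 0, 3]
After 4 (rotate_left(1, 3, k=1)): [1, 5, 4, 2, 0, 3]
After 5 (swap(0, 2)): [4, 5, 1, 2, 0, 3]
After 6 (reverse(4, 5)): [4, 5, 1, 2, 3, 0]
After 7 (rotate_left(3, 5, k=1)): [4, 5, 1, 3, 0, 2]
After 8 (swap(4, 5)): [4, 5, 1, 3, 2, 0]
After 9 (rotate_left(3, 5, k=1)): [4, 5, 1, 2, 0, 3]
After 10 (swap(4, 2)): [4, 5, 0, 2, 1, 3]
After 11 (swap(3, 2)): [4, 5, 2, 0, 1, 3]
After 12 (swap(3, 0)): [0, 5, 2, 4, 1, 3]
After 13 (rotate_left(3, 5, k=1)): [0, 5, 2, 1, 3, 4]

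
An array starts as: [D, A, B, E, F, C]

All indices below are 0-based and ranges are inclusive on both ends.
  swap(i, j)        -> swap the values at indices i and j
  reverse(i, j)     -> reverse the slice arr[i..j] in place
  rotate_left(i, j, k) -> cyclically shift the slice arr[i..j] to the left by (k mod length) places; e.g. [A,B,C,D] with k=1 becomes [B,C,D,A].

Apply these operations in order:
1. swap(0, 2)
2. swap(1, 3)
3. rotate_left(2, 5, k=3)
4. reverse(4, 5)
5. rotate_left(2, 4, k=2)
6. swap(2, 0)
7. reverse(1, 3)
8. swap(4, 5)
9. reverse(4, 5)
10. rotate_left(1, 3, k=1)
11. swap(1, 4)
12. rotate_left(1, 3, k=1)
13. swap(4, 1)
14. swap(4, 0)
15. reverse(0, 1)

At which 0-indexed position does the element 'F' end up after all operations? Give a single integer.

Answer: 4

Derivation:
After 1 (swap(0, 2)): [B, A, D, E, F, C]
After 2 (swap(1, 3)): [B, E, D, A, F, C]
After 3 (rotate_left(2, 5, k=3)): [B, E, C, D, A, F]
After 4 (reverse(4, 5)): [B, E, C, D, F, A]
After 5 (rotate_left(2, 4, k=2)): [B, E, F, C, D, A]
After 6 (swap(2, 0)): [F, E, B, C, D, A]
After 7 (reverse(1, 3)): [F, C, B, E, D, A]
After 8 (swap(4, 5)): [F, C, B, E, A, D]
After 9 (reverse(4, 5)): [F, C, B, E, D, A]
After 10 (rotate_left(1, 3, k=1)): [F, B, E, C, D, A]
After 11 (swap(1, 4)): [F, D, E, C, B, A]
After 12 (rotate_left(1, 3, k=1)): [F, E, C, D, B, A]
After 13 (swap(4, 1)): [F, B, C, D, E, A]
After 14 (swap(4, 0)): [E, B, C, D, F, A]
After 15 (reverse(0, 1)): [B, E, C, D, F, A]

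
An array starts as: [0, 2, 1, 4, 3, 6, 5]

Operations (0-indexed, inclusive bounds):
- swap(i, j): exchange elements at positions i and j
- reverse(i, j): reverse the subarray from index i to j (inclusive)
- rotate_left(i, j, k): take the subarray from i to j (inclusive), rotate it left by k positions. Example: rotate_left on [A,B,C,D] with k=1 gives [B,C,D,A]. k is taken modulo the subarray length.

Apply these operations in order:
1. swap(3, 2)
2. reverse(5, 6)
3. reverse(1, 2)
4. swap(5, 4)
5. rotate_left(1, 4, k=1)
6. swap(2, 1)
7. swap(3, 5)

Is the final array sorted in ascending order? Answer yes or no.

After 1 (swap(3, 2)): [0, 2, 4, 1, 3, 6, 5]
After 2 (reverse(5, 6)): [0, 2, 4, 1, 3, 5, 6]
After 3 (reverse(1, 2)): [0, 4, 2, 1, 3, 5, 6]
After 4 (swap(5, 4)): [0, 4, 2, 1, 5, 3, 6]
After 5 (rotate_left(1, 4, k=1)): [0, 2, 1, 5, 4, 3, 6]
After 6 (swap(2, 1)): [0, 1, 2, 5, 4, 3, 6]
After 7 (swap(3, 5)): [0, 1, 2, 3, 4, 5, 6]

Answer: yes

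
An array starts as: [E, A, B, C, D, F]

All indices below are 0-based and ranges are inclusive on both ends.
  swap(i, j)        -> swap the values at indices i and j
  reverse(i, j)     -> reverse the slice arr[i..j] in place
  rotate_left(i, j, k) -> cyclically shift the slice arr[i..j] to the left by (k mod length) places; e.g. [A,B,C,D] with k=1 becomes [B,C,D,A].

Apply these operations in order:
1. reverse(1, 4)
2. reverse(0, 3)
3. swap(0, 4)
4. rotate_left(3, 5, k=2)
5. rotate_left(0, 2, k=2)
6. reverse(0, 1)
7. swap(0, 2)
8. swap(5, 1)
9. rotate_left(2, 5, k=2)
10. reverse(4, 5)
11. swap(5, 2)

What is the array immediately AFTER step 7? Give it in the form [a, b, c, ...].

After 1 (reverse(1, 4)): [E, D, C, B, A, F]
After 2 (reverse(0, 3)): [B, C, D, E, A, F]
After 3 (swap(0, 4)): [A, C, D, E, B, F]
After 4 (rotate_left(3, 5, k=2)): [A, C, D, F, E, B]
After 5 (rotate_left(0, 2, k=2)): [D, A, C, F, E, B]
After 6 (reverse(0, 1)): [A, D, C, F, E, B]
After 7 (swap(0, 2)): [C, D, A, F, E, B]

Answer: [C, D, A, F, E, B]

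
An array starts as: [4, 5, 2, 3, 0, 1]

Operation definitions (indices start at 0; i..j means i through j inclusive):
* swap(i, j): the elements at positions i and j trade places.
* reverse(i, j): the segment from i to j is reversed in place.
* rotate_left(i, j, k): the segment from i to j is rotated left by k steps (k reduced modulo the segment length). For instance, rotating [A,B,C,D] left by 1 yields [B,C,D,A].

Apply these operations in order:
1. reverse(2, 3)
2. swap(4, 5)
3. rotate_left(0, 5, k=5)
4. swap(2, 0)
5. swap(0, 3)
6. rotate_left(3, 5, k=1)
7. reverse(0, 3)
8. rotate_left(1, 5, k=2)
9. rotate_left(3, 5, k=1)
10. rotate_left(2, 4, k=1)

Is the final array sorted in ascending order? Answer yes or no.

After 1 (reverse(2, 3)): [4, 5, 3, 2, 0, 1]
After 2 (swap(4, 5)): [4, 5, 3, 2, 1, 0]
After 3 (rotate_left(0, 5, k=5)): [0, 4, 5, 3, 2, 1]
After 4 (swap(2, 0)): [5, 4, 0, 3, 2, 1]
After 5 (swap(0, 3)): [3, 4, 0, 5, 2, 1]
After 6 (rotate_left(3, 5, k=1)): [3, 4, 0, 2, 1, 5]
After 7 (reverse(0, 3)): [2, 0, 4, 3, 1, 5]
After 8 (rotate_left(1, 5, k=2)): [2, 3, 1, 5, 0, 4]
After 9 (rotate_left(3, 5, k=1)): [2, 3, 1, 0, 4, 5]
After 10 (rotate_left(2, 4, k=1)): [2, 3, 0, 4, 1, 5]

Answer: no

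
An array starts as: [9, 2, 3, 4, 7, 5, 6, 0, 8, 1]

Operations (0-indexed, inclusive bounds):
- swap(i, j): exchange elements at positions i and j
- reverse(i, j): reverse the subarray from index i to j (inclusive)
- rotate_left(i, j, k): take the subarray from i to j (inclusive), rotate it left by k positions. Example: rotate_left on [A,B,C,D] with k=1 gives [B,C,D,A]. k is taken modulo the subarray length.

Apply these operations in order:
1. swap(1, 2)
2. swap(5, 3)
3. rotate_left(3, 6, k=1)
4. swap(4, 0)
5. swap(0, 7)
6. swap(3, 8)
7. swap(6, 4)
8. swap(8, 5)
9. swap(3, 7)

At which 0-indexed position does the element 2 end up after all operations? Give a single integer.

After 1 (swap(1, 2)): [9, 3, 2, 4, 7, 5, 6, 0, 8, 1]
After 2 (swap(5, 3)): [9, 3, 2, 5, 7, 4, 6, 0, 8, 1]
After 3 (rotate_left(3, 6, k=1)): [9, 3, 2, 7, 4, 6, 5, 0, 8, 1]
After 4 (swap(4, 0)): [4, 3, 2, 7, 9, 6, 5, 0, 8, 1]
After 5 (swap(0, 7)): [0, 3, 2, 7, 9, 6, 5, 4, 8, 1]
After 6 (swap(3, 8)): [0, 3, 2, 8, 9, 6, 5, 4, 7, 1]
After 7 (swap(6, 4)): [0, 3, 2, 8, 5, 6, 9, 4, 7, 1]
After 8 (swap(8, 5)): [0, 3, 2, 8, 5, 7, 9, 4, 6, 1]
After 9 (swap(3, 7)): [0, 3, 2, 4, 5, 7, 9, 8, 6, 1]

Answer: 2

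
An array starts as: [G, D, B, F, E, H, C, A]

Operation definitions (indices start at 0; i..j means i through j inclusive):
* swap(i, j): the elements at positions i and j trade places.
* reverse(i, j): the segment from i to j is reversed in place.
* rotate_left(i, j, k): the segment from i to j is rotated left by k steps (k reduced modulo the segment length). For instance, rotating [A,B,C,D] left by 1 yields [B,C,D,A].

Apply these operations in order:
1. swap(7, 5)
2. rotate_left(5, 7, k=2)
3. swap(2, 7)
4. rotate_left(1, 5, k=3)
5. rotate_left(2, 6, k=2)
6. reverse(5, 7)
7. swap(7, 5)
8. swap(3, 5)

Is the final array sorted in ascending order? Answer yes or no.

Answer: no

Derivation:
After 1 (swap(7, 5)): [G, D, B, F, E, A, C, H]
After 2 (rotate_left(5, 7, k=2)): [G, D, B, F, E, H, A, C]
After 3 (swap(2, 7)): [G, D, C, F, E, H, A, B]
After 4 (rotate_left(1, 5, k=3)): [G, E, H, D, C, F, A, B]
After 5 (rotate_left(2, 6, k=2)): [G, E, C, F, A, H, D, B]
After 6 (reverse(5, 7)): [G, E, C, F, A, B, D, H]
After 7 (swap(7, 5)): [G, E, C, F, A, H, D, B]
After 8 (swap(3, 5)): [G, E, C, H, A, F, D, B]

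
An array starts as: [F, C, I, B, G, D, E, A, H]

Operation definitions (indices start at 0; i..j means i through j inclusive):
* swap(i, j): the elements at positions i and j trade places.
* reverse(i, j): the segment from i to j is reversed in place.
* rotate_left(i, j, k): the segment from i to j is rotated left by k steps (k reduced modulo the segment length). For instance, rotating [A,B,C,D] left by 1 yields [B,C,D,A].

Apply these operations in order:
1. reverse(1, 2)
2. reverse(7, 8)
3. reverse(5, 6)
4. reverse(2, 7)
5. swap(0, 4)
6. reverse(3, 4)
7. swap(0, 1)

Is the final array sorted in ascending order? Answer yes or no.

After 1 (reverse(1, 2)): [F, I, C, B, G, D, E, A, H]
After 2 (reverse(7, 8)): [F, I, C, B, G, D, E, H, A]
After 3 (reverse(5, 6)): [F, I, C, B, G, E, D, H, A]
After 4 (reverse(2, 7)): [F, I, H, D, E, G, B, C, A]
After 5 (swap(0, 4)): [E, I, H, D, F, G, B, C, A]
After 6 (reverse(3, 4)): [E, I, H, F, D, G, B, C, A]
After 7 (swap(0, 1)): [I, E, H, F, D, G, B, C, A]

Answer: no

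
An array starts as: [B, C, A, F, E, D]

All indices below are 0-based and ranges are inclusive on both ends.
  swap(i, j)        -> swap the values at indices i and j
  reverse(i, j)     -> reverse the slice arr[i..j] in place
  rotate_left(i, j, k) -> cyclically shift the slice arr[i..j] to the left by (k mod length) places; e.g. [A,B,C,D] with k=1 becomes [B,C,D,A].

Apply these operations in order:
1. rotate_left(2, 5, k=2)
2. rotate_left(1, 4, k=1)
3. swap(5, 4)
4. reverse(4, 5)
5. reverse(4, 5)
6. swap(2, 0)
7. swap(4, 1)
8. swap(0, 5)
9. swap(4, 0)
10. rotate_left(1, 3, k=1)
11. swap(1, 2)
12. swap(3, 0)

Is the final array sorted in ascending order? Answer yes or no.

After 1 (rotate_left(2, 5, k=2)): [B, C, E, D, A, F]
After 2 (rotate_left(1, 4, k=1)): [B, E, D, A, C, F]
After 3 (swap(5, 4)): [B, E, D, A, F, C]
After 4 (reverse(4, 5)): [B, E, D, A, C, F]
After 5 (reverse(4, 5)): [B, E, D, A, F, C]
After 6 (swap(2, 0)): [D, E, B, A, F, C]
After 7 (swap(4, 1)): [D, F, B, A, E, C]
After 8 (swap(0, 5)): [C, F, B, A, E, D]
After 9 (swap(4, 0)): [E, F, B, A, C, D]
After 10 (rotate_left(1, 3, k=1)): [E, B, A, F, C, D]
After 11 (swap(1, 2)): [E, A, B, F, C, D]
After 12 (swap(3, 0)): [F, A, B, E, C, D]

Answer: no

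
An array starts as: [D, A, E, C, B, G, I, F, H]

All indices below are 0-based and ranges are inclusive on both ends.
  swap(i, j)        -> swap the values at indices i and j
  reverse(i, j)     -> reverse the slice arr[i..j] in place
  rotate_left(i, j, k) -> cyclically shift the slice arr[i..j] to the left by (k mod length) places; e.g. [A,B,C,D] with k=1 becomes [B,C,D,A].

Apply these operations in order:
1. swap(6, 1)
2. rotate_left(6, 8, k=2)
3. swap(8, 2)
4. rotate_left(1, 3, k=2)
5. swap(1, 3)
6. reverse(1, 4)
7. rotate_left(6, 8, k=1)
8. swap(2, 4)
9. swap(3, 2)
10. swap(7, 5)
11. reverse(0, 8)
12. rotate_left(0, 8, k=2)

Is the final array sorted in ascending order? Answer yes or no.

After 1 (swap(6, 1)): [D, I, E, C, B, G, A, F, H]
After 2 (rotate_left(6, 8, k=2)): [D, I, E, C, B, G, H, A, F]
After 3 (swap(8, 2)): [D, I, F, C, B, G, H, A, E]
After 4 (rotate_left(1, 3, k=2)): [D, C, I, F, B, G, H, A, E]
After 5 (swap(1, 3)): [D, F, I, C, B, G, H, A, E]
After 6 (reverse(1, 4)): [D, B, C, I, F, G, H, A, E]
After 7 (rotate_left(6, 8, k=1)): [D, B, C, I, F, G, A, E, H]
After 8 (swap(2, 4)): [D, B, F, I, C, G, A, E, H]
After 9 (swap(3, 2)): [D, B, I, F, C, G, A, E, H]
After 10 (swap(7, 5)): [D, B, I, F, C, E, A, G, H]
After 11 (reverse(0, 8)): [H, G, A, E, C, F, I, B, D]
After 12 (rotate_left(0, 8, k=2)): [A, E, C, F, I, B, D, H, G]

Answer: no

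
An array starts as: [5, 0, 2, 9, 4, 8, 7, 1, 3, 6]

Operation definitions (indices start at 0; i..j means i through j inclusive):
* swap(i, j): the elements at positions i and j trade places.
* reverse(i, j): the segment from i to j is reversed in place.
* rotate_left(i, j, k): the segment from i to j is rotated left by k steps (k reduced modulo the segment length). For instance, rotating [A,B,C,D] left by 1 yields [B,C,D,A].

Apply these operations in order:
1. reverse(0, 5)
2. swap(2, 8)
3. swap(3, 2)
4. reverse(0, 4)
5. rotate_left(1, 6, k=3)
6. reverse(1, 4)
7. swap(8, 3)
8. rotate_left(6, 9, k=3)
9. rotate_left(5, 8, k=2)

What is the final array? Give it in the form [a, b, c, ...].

Answer: [0, 3, 7, 9, 8, 4, 1, 2, 6, 5]

Derivation:
After 1 (reverse(0, 5)): [8, 4, 9, 2, 0, 5, 7, 1, 3, 6]
After 2 (swap(2, 8)): [8, 4, 3, 2, 0, 5, 7, 1, 9, 6]
After 3 (swap(3, 2)): [8, 4, 2, 3, 0, 5, 7, 1, 9, 6]
After 4 (reverse(0, 4)): [0, 3, 2, 4, 8, 5, 7, 1, 9, 6]
After 5 (rotate_left(1, 6, k=3)): [0, 8, 5, 7, 3, 2, 4, 1, 9, 6]
After 6 (reverse(1, 4)): [0, 3, 7, 5, 8, 2, 4, 1, 9, 6]
After 7 (swap(8, 3)): [0, 3, 7, 9, 8, 2, 4, 1, 5, 6]
After 8 (rotate_left(6, 9, k=3)): [0, 3, 7, 9, 8, 2, 6, 4, 1, 5]
After 9 (rotate_left(5, 8, k=2)): [0, 3, 7, 9, 8, 4, 1, 2, 6, 5]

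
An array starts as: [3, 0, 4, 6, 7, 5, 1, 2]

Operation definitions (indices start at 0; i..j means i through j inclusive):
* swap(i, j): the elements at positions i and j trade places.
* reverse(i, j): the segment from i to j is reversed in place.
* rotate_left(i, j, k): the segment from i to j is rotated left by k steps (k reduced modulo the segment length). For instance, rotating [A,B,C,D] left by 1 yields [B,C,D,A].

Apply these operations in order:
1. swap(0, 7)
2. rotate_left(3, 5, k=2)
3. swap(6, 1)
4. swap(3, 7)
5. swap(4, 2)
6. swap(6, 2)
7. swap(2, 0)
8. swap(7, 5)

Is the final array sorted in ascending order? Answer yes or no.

After 1 (swap(0, 7)): [2, 0, 4, 6, 7, 5, 1, 3]
After 2 (rotate_left(3, 5, k=2)): [2, 0, 4, 5, 6, 7, 1, 3]
After 3 (swap(6, 1)): [2, 1, 4, 5, 6, 7, 0, 3]
After 4 (swap(3, 7)): [2, 1, 4, 3, 6, 7, 0, 5]
After 5 (swap(4, 2)): [2, 1, 6, 3, 4, 7, 0, 5]
After 6 (swap(6, 2)): [2, 1, 0, 3, 4, 7, 6, 5]
After 7 (swap(2, 0)): [0, 1, 2, 3, 4, 7, 6, 5]
After 8 (swap(7, 5)): [0, 1, 2, 3, 4, 5, 6, 7]

Answer: yes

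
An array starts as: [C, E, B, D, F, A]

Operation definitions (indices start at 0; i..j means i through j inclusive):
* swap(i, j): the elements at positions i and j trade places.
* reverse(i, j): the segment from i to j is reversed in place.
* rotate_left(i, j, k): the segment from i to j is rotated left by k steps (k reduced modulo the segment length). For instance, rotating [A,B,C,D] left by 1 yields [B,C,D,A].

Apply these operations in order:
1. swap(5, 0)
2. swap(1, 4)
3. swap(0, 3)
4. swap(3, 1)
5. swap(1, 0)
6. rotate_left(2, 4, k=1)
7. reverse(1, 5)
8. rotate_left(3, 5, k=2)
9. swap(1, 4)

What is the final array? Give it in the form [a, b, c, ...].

After 1 (swap(5, 0)): [A, E, B, D, F, C]
After 2 (swap(1, 4)): [A, F, B, D, E, C]
After 3 (swap(0, 3)): [D, F, B, A, E, C]
After 4 (swap(3, 1)): [D, A, B, F, E, C]
After 5 (swap(1, 0)): [A, D, B, F, E, C]
After 6 (rotate_left(2, 4, k=1)): [A, D, F, E, B, C]
After 7 (reverse(1, 5)): [A, C, B, E, F, D]
After 8 (rotate_left(3, 5, k=2)): [A, C, B, D, E, F]
After 9 (swap(1, 4)): [A, E, B, D, C, F]

Answer: [A, E, B, D, C, F]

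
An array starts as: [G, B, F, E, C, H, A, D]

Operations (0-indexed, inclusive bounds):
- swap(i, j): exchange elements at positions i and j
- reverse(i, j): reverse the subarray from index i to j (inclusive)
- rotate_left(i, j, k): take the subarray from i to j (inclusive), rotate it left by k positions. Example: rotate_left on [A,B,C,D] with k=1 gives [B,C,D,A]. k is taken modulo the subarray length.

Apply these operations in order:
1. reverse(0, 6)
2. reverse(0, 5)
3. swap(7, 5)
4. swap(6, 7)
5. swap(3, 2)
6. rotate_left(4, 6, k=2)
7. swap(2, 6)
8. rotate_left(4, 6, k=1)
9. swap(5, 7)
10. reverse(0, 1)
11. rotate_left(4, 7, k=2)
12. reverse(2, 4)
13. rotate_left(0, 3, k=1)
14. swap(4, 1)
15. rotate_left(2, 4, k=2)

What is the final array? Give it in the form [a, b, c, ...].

Answer: [B, D, A, E, F, C, H, G]

Derivation:
After 1 (reverse(0, 6)): [A, H, C, E, F, B, G, D]
After 2 (reverse(0, 5)): [B, F, E, C, H, A, G, D]
After 3 (swap(7, 5)): [B, F, E, C, H, D, G, A]
After 4 (swap(6, 7)): [B, F, E, C, H, D, A, G]
After 5 (swap(3, 2)): [B, F, C, E, H, D, A, G]
After 6 (rotate_left(4, 6, k=2)): [B, F, C, E, A, H, D, G]
After 7 (swap(2, 6)): [B, F, D, E, A, H, C, G]
After 8 (rotate_left(4, 6, k=1)): [B, F, D, E, H, C, A, G]
After 9 (swap(5, 7)): [B, F, D, E, H, G, A, C]
After 10 (reverse(0, 1)): [F, B, D, E, H, G, A, C]
After 11 (rotate_left(4, 7, k=2)): [F, B, D, E, A, C, H, G]
After 12 (reverse(2, 4)): [F, B, A, E, D, C, H, G]
After 13 (rotate_left(0, 3, k=1)): [B, A, E, F, D, C, H, G]
After 14 (swap(4, 1)): [B, D, E, F, A, C, H, G]
After 15 (rotate_left(2, 4, k=2)): [B, D, A, E, F, C, H, G]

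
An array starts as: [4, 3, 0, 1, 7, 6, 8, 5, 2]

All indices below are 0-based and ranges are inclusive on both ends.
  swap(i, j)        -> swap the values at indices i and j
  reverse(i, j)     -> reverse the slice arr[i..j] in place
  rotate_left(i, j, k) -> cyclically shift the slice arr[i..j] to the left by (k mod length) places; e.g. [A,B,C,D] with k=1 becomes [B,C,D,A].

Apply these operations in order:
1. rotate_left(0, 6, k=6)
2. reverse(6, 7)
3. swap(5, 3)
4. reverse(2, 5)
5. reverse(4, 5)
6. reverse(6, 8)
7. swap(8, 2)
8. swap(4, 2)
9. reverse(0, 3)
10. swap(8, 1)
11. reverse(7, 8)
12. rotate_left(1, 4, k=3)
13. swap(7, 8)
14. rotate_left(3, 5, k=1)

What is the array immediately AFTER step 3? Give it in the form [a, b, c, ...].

After 1 (rotate_left(0, 6, k=6)): [8, 4, 3, 0, 1, 7, 6, 5, 2]
After 2 (reverse(6, 7)): [8, 4, 3, 0, 1, 7, 5, 6, 2]
After 3 (swap(5, 3)): [8, 4, 3, 7, 1, 0, 5, 6, 2]

Answer: [8, 4, 3, 7, 1, 0, 5, 6, 2]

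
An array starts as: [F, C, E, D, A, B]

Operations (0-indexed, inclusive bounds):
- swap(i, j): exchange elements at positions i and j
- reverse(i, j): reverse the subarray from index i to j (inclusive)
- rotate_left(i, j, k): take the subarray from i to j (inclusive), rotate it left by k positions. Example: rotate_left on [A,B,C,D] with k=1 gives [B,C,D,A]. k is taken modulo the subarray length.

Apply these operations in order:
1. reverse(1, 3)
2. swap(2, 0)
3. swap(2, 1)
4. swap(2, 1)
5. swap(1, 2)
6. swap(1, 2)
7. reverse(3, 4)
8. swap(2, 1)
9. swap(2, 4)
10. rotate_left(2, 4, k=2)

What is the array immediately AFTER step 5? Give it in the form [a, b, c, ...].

After 1 (reverse(1, 3)): [F, D, E, C, A, B]
After 2 (swap(2, 0)): [E, D, F, C, A, B]
After 3 (swap(2, 1)): [E, F, D, C, A, B]
After 4 (swap(2, 1)): [E, D, F, C, A, B]
After 5 (swap(1, 2)): [E, F, D, C, A, B]

Answer: [E, F, D, C, A, B]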